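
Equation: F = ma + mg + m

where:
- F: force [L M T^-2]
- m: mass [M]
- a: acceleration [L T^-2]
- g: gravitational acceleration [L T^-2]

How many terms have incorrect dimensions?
1

LHS F: [L M T^-2]
- ma: [L M T^-2] ✓
- mg: [L M T^-2] ✓
- m: [M] ✗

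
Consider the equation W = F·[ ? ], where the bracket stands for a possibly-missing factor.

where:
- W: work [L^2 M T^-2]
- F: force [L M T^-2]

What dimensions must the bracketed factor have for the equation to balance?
[L] — length (e.g. a distance d)

W has dimensions [L^2 M T^-2]; F has dimensions [L M T^-2].
The bracketed factor must supply [L^2 M T^-2] / [L M T^-2] = [L].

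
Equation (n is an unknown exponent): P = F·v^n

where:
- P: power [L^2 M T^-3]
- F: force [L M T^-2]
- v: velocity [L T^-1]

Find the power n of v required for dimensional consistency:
n = 1

P has dimensions [L^2 M T^-3]; v has dimensions [L T^-1].
The rest of the RHS has dimensions [L M T^-2], so v^n must supply [L T^-1].
With n = 1: F·v^1 has dimensions [L^2 M T^-3], matching the LHS ✓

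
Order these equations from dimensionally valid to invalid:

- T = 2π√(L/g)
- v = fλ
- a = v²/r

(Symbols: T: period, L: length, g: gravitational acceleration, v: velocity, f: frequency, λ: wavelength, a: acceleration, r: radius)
Dimensionally correct: T = 2π√(L/g), v = fλ, a = v²/r
Dimensionally incorrect: none
Ordered (correct first, then incorrect): T = 2π√(L/g), v = fλ, a = v²/r

- T = 2π√(L/g): LHS [T], RHS [T] → correct ✓
- v = fλ: LHS [L T^-1], RHS [L T^-1] → correct ✓
- a = v²/r: LHS [L T^-2], RHS [L T^-2] → correct ✓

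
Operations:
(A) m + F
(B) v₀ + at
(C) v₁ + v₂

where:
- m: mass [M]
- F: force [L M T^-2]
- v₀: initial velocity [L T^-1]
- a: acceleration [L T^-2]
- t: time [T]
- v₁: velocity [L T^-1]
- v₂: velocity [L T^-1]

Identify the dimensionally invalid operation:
(A) m + F

(A) m + F: m [M] and F [L M T^-2] — different dimensions cannot be added/subtracted ✗
(B) v₀ + at: v₀ [L T^-1] and at [L T^-1] — same dimensions ✓
(C) v₁ + v₂: v₁ [L T^-1] and v₂ [L T^-1] — same dimensions ✓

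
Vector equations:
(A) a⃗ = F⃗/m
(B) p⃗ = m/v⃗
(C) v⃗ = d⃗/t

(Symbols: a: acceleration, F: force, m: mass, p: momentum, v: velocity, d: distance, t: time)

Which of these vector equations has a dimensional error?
(B) p⃗ = m/v⃗

(A) a⃗ = F⃗/m: LHS [L T^-2], RHS [L T^-2] ✓ — force (vector) divided by mass (scalar)
(B) p⃗ = m/v⃗: LHS [L M T^-1], RHS [L^-1 M T] ✗ — momentum is mass times velocity; should be mv⃗ (and division by a vector is undefined)
(C) v⃗ = d⃗/t: LHS [L T^-1], RHS [L T^-1] ✓ — displacement (vector) divided by time (scalar)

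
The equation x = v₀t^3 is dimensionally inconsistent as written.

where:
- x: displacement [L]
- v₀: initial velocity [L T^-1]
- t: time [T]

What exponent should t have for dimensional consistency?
The exponent of t should be 1: x = v₀t

The LHS x has dimensions [L]; t has dimensions [T].
As written, the RHS v₀t^3 (exponent 3 on t) has dimensions [L T^2], which does not match.
With exponent 1, the RHS v₀t has dimensions [L], matching the LHS.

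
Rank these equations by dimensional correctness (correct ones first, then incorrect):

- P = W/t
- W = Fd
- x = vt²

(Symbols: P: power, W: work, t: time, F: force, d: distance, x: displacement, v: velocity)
Dimensionally correct: P = W/t, W = Fd
Dimensionally incorrect: x = vt²
Ordered (correct first, then incorrect): P = W/t, W = Fd, x = vt²

- P = W/t: LHS [L^2 M T^-3], RHS [L^2 M T^-3] → correct ✓
- W = Fd: LHS [L^2 M T^-2], RHS [L^2 M T^-2] → correct ✓
- x = vt²: LHS [L], RHS [L T] → incorrect ✗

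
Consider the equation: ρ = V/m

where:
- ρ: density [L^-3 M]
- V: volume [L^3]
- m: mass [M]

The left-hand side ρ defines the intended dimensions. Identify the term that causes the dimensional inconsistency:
The right-hand side term V/m

ρ has dimensions [L^-3 M], but V/m has dimensions [L^3 M^-1], so the term V/m is dimensionally wrong for ρ.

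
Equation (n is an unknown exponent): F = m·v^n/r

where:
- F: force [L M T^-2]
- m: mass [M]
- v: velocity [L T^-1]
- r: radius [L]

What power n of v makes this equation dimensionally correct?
n = 2

F has dimensions [L M T^-2]; v has dimensions [L T^-1].
The rest of the RHS has dimensions [L^-1 M], so v^n must supply [L^2 T^-2].
With n = 2: m·v^2/r has dimensions [L M T^-2], matching the LHS ✓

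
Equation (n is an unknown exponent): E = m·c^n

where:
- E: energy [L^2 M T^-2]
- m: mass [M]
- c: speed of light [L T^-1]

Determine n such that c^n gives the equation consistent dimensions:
n = 2

E has dimensions [L^2 M T^-2]; c has dimensions [L T^-1].
The rest of the RHS has dimensions [M], so c^n must supply [L^2 T^-2].
With n = 2: m·c^2 has dimensions [L^2 M T^-2], matching the LHS ✓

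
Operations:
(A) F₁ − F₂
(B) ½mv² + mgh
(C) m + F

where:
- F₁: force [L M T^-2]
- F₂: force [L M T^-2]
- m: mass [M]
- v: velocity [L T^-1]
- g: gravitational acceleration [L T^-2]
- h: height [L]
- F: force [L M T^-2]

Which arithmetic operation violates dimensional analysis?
(C) m + F

(A) F₁ − F₂: F₁ [L M T^-2] and F₂ [L M T^-2] — same dimensions ✓
(B) ½mv² + mgh: ½mv² [L^2 M T^-2] and mgh [L^2 M T^-2] — same dimensions ✓
(C) m + F: m [M] and F [L M T^-2] — different dimensions cannot be added/subtracted ✗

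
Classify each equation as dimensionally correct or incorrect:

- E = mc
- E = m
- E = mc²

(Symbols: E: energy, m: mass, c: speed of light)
Dimensionally correct: E = mc²
Dimensionally incorrect: E = mc, E = m
Ordered (correct first, then incorrect): E = mc², E = mc, E = m

- E = mc: LHS [L^2 M T^-2], RHS [L M T^-1] → incorrect ✗
- E = m: LHS [L^2 M T^-2], RHS [M] → incorrect ✗
- E = mc²: LHS [L^2 M T^-2], RHS [L^2 M T^-2] → correct ✓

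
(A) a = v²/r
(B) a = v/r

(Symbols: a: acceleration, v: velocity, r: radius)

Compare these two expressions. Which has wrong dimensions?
(B)

(A) a = v²/r: LHS [L T^-2], RHS [L T^-2] ✓
(B) a = v/r: LHS [L T^-2], RHS [T^-1] ✗

Expression (B) a = v/r is dimensionally incorrect.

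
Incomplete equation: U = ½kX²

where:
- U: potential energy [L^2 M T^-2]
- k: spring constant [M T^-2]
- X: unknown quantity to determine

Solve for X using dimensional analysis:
X = x (displacement), dimensions [L]

U has dimensions [L^2 M T^-2]; the rest of the RHS (½k) has dimensions [M T^-2].
So X² must have dimensions [L^2], i.e. X has dimensions [L] — X = x (displacement).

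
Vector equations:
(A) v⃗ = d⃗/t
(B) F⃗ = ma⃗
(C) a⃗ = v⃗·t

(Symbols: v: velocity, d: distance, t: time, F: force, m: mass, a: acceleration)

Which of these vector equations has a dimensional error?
(C) a⃗ = v⃗·t

(A) v⃗ = d⃗/t: LHS [L T^-1], RHS [L T^-1] ✓ — displacement (vector) divided by time (scalar)
(B) F⃗ = ma⃗: LHS [L M T^-2], RHS [L M T^-2] ✓ — Force and acceleration are vectors, mass is a scalar
(C) a⃗ = v⃗·t: LHS [L T^-2], RHS [L] ✗ — acceleration is velocity per time; should be v⃗/t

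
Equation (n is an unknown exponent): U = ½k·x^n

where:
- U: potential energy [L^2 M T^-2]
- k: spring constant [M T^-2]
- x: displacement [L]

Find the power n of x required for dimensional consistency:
n = 2

U has dimensions [L^2 M T^-2]; x has dimensions [L].
The rest of the RHS has dimensions [M T^-2], so x^n must supply [L^2].
With n = 2: ½k·x^2 has dimensions [L^2 M T^-2], matching the LHS ✓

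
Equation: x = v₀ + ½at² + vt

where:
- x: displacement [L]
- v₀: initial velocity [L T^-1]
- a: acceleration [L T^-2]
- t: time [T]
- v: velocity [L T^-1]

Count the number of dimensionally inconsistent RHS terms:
1

LHS x: [L]
- v₀: [L T^-1] ✗
- ½at²: [L] ✓
- vt: [L] ✓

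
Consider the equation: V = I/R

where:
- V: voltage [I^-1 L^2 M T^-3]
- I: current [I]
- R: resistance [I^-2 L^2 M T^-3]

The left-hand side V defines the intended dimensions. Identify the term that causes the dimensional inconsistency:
The right-hand side term I/R

V has dimensions [I^-1 L^2 M T^-3], but I/R has dimensions [I^3 L^-2 M^-1 T^3], so the term I/R is dimensionally wrong for V.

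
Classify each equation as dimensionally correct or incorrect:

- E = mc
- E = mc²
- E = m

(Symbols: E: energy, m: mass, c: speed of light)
Dimensionally correct: E = mc²
Dimensionally incorrect: E = mc, E = m
Ordered (correct first, then incorrect): E = mc², E = mc, E = m

- E = mc: LHS [L^2 M T^-2], RHS [L M T^-1] → incorrect ✗
- E = mc²: LHS [L^2 M T^-2], RHS [L^2 M T^-2] → correct ✓
- E = m: LHS [L^2 M T^-2], RHS [M] → incorrect ✗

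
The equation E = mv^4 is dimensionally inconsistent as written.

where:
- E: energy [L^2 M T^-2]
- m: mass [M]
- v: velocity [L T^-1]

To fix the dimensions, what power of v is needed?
The exponent of v should be 2: E = mv^2

The LHS E has dimensions [L^2 M T^-2]; v has dimensions [L T^-1].
As written, the RHS mv^4 (exponent 4 on v) has dimensions [L^4 M T^-4], which does not match.
With exponent 2, the RHS mv^2 has dimensions [L^2 M T^-2], matching the LHS.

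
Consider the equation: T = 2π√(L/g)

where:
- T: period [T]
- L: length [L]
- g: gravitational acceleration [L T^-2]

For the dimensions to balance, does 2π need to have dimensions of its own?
No

T has dimensions [T] and √(L/g) already has dimensions [T], so the equation balances without 2π contributing any dimensions. 2π is a pure (dimensionless) number; changing or removing it would not affect dimensional consistency.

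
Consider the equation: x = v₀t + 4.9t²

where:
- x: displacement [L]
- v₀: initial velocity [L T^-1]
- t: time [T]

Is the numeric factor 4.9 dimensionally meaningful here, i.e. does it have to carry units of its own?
Yes

x has dimensions [L], while t² alone has dimensions [T^2]. For the equation to balance, the factor 4.9 must carry dimensions [L T^-2] — it is a dimensional constant (a numerical value of a physical quantity with its units suppressed), not a pure number.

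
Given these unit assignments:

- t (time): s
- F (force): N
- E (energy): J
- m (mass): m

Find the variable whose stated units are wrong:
m

The variable m (mass) should have units kg, not m.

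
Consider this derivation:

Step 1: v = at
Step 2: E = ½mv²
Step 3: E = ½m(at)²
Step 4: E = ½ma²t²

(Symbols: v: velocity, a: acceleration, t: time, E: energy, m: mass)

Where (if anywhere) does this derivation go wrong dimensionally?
No step introduces an error — all steps are dimensionally consistent.

Step 1: v = at → LHS [L T^-1], RHS [L T^-1] ✓
Step 2: E = ½mv² → LHS [L^2 M T^-2], RHS [L^2 M T^-2] ✓
Step 3: E = ½m(at)² → LHS [L^2 M T^-2], RHS [L^2 M T^-2] ✓
Step 4: E = ½ma²t² → LHS [L^2 M T^-2], RHS [L^2 M T^-2] ✓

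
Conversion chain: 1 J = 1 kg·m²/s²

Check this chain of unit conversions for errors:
The chain is correct (no errors).

Correct: Joule is defined as kg·m²/s²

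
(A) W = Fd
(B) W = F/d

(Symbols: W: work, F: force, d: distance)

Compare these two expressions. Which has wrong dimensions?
(B)

(A) W = Fd: LHS [L^2 M T^-2], RHS [L^2 M T^-2] ✓
(B) W = F/d: LHS [L^2 M T^-2], RHS [M T^-2] ✗

Expression (B) W = F/d is dimensionally incorrect.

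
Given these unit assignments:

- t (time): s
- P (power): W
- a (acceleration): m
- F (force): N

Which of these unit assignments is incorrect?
a

The variable a (acceleration) should have units m/s², not m.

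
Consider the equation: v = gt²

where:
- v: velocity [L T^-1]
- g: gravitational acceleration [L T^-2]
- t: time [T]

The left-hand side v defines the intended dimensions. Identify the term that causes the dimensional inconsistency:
The right-hand side term gt²

v has dimensions [L T^-1], but gt² has dimensions [L], so the term gt² is dimensionally wrong for v.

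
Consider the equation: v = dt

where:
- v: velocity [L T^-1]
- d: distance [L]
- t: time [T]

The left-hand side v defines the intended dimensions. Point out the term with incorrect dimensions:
The right-hand side term dt

v has dimensions [L T^-1], but dt has dimensions [L T], so the term dt is dimensionally wrong for v.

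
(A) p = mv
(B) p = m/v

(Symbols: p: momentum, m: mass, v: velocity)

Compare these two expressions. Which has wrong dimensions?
(B)

(A) p = mv: LHS [L M T^-1], RHS [L M T^-1] ✓
(B) p = m/v: LHS [L M T^-1], RHS [L^-1 M T] ✗

Expression (B) p = m/v is dimensionally incorrect.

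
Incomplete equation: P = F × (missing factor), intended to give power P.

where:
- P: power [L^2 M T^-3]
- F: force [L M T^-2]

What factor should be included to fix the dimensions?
v (velocity), dimensions [L T^-1]

P has dimensions [L^2 M T^-3] and F has dimensions [L M T^-2].
The missing factor must have dimensions [L^2 M T^-3] / [L M T^-2] = [L T^-1], i.e. velocity (v).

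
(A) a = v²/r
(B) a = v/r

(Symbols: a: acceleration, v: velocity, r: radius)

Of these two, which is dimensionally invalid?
(B)

(A) a = v²/r: LHS [L T^-2], RHS [L T^-2] ✓
(B) a = v/r: LHS [L T^-2], RHS [T^-1] ✗

Expression (B) a = v/r is dimensionally incorrect.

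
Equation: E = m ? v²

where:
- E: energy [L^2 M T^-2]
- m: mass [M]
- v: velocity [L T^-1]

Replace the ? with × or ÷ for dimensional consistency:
multiplication (×): E = m × v²

E [L^2 M T^-2]; m [M]; v² [L^2 T^-2].
m × v² → [L^2 M T^-2] ✓
m ÷ v² → [L^-2 M T^2] ✗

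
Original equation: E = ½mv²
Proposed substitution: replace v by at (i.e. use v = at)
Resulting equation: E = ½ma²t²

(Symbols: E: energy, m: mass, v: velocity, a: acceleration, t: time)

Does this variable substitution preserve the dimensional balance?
Yes

[v] = [L T^-1] and [at] = [L T^-1]. These match, so the substitution replaces a quantity by one of the same dimensions and the result E = ½ma²t² has LHS [L^2 M T^-2] vs RHS [L^2 M T^-2] — still consistent.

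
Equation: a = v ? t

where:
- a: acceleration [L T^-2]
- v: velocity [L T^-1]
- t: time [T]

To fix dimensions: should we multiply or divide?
division (÷): a = v ÷ t

a [L T^-2]; v [L T^-1]; t [T].
v × t → [L] ✗
v ÷ t → [L T^-2] ✓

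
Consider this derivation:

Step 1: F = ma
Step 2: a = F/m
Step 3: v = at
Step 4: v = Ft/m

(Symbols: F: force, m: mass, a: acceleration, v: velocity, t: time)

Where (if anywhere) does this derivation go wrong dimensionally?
No step introduces an error — all steps are dimensionally consistent.

Step 1: F = ma → LHS [L M T^-2], RHS [L M T^-2] ✓
Step 2: a = F/m → LHS [L T^-2], RHS [L T^-2] ✓
Step 3: v = at → LHS [L T^-1], RHS [L T^-1] ✓
Step 4: v = Ft/m → LHS [L T^-1], RHS [L T^-1] ✓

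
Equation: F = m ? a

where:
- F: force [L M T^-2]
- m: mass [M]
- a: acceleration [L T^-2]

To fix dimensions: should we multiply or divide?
multiplication (×): F = m × a

F [L M T^-2]; m [M]; a [L T^-2].
m × a → [L M T^-2] ✓
m ÷ a → [L^-1 M T^2] ✗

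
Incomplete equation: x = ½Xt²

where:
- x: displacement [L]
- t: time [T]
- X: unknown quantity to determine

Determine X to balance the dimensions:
X = a (acceleration), dimensions [L T^-2]

x has dimensions [L]; the rest of the RHS (½ t²) has dimensions [T^2].
So X must have dimensions [L T^-2] — X = a (acceleration).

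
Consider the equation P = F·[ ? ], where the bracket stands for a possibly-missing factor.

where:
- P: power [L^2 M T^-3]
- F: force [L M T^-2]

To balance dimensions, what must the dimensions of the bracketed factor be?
[L T^-1] — velocity (e.g. v)

P has dimensions [L^2 M T^-3]; F has dimensions [L M T^-2].
The bracketed factor must supply [L^2 M T^-3] / [L M T^-2] = [L T^-1].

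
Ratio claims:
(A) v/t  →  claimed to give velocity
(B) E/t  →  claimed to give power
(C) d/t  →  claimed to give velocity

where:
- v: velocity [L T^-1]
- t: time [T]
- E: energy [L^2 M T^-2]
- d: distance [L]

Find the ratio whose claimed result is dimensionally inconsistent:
(A) v/t does not give velocity

(A) v/t: [L T^-2] ≠ velocity [L T^-1] ✗
(B) E/t: [L^2 M T^-3] = power [L^2 M T^-3] ✓
(C) d/t: [L T^-1] = velocity [L T^-1] ✓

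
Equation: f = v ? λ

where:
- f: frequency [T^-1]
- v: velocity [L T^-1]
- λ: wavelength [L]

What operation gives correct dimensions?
division (÷): f = v ÷ λ

f [T^-1]; v [L T^-1]; λ [L].
v × λ → [L^2 T^-1] ✗
v ÷ λ → [T^-1] ✓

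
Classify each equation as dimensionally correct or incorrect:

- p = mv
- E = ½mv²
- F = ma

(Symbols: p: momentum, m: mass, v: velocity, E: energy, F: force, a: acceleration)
Dimensionally correct: p = mv, E = ½mv², F = ma
Dimensionally incorrect: none
Ordered (correct first, then incorrect): p = mv, E = ½mv², F = ma

- p = mv: LHS [L M T^-1], RHS [L M T^-1] → correct ✓
- E = ½mv²: LHS [L^2 M T^-2], RHS [L^2 M T^-2] → correct ✓
- F = ma: LHS [L M T^-2], RHS [L M T^-2] → correct ✓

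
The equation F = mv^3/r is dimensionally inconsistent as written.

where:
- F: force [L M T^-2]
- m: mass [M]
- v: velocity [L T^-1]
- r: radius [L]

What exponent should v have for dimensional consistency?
The exponent of v should be 2: F = mv^2/r

The LHS F has dimensions [L M T^-2]; v has dimensions [L T^-1].
As written, the RHS mv^3/r (exponent 3 on v) has dimensions [L^2 M T^-3], which does not match.
With exponent 2, the RHS mv^2/r has dimensions [L M T^-2], matching the LHS.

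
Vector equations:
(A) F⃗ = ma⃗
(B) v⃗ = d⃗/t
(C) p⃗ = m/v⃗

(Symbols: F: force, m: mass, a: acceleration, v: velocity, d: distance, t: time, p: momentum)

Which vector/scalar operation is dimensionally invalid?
(C) p⃗ = m/v⃗

(A) F⃗ = ma⃗: LHS [L M T^-2], RHS [L M T^-2] ✓ — Force and acceleration are vectors, mass is a scalar
(B) v⃗ = d⃗/t: LHS [L T^-1], RHS [L T^-1] ✓ — displacement (vector) divided by time (scalar)
(C) p⃗ = m/v⃗: LHS [L M T^-1], RHS [L^-1 M T] ✗ — momentum is mass times velocity; should be mv⃗ (and division by a vector is undefined)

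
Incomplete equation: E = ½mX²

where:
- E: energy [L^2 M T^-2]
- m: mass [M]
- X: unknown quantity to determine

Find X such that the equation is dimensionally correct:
X = v (velocity), dimensions [L T^-1]

E has dimensions [L^2 M T^-2]; the rest of the RHS (½m) has dimensions [M].
So X² must have dimensions [L^2 T^-2], i.e. X has dimensions [L T^-1] — X = v (velocity).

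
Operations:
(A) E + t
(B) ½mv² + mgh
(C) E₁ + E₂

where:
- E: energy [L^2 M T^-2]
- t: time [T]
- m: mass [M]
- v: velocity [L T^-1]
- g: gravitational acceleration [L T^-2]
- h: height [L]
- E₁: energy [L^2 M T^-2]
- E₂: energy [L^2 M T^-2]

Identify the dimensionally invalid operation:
(A) E + t

(A) E + t: E [L^2 M T^-2] and t [T] — different dimensions cannot be added/subtracted ✗
(B) ½mv² + mgh: ½mv² [L^2 M T^-2] and mgh [L^2 M T^-2] — same dimensions ✓
(C) E₁ + E₂: E₁ [L^2 M T^-2] and E₂ [L^2 M T^-2] — same dimensions ✓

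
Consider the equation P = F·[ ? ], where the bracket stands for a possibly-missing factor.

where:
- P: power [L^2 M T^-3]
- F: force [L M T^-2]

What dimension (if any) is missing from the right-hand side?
[L T^-1] — velocity (e.g. v)

P has dimensions [L^2 M T^-3]; F has dimensions [L M T^-2].
The bracketed factor must supply [L^2 M T^-3] / [L M T^-2] = [L T^-1].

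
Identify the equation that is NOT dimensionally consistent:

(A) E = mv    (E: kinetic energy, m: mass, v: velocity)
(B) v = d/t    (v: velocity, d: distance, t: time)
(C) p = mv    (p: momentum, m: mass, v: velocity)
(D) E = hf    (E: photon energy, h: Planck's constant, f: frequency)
(A) E = mv

The equation (A) E = mv is dimensionally incorrect.

LHS (E): [L^2 M T^-2]
RHS (mv): [L M T^-1] ✗

The dimensions do not match. The other three equations balance.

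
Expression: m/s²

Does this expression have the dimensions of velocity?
No

The expression m/s² has dimensions [L T^-2], but velocity has dimensions [L T^-1].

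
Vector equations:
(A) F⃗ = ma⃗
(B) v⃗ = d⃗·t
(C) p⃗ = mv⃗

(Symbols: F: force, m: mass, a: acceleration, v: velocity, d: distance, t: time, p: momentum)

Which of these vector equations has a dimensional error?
(B) v⃗ = d⃗·t

(A) F⃗ = ma⃗: LHS [L M T^-2], RHS [L M T^-2] ✓ — Force and acceleration are vectors, mass is a scalar
(B) v⃗ = d⃗·t: LHS [L T^-1], RHS [L T] ✗ — velocity is displacement per time; should be d⃗/t
(C) p⃗ = mv⃗: LHS [L M T^-1], RHS [L M T^-1] ✓ — mass (scalar) times velocity (vector)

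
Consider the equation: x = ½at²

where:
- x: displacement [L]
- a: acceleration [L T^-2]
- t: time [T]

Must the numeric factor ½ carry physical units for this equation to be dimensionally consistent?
No

x has dimensions [L] and at² already has dimensions [L], so the equation balances without ½ contributing any dimensions. ½ is a pure (dimensionless) number; changing or removing it would not affect dimensional consistency.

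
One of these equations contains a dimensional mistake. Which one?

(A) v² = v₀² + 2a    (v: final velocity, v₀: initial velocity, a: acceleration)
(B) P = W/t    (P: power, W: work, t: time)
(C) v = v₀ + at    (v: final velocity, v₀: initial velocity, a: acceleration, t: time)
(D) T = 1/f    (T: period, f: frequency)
(A) v² = v₀² + 2a

The equation (A) v² = v₀² + 2a is dimensionally incorrect.

LHS (v²): [L^2 T^-2]
RHS terms:
  - v₀²: [L^2 T^-2] ✓
  - 2a: [L T^-2] ✗ (does not match LHS)

The dimensions do not match. The other three equations balance.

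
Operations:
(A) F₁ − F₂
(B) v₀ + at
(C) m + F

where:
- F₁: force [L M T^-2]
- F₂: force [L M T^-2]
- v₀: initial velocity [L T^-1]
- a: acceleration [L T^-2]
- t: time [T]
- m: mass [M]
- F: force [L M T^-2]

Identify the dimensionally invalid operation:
(C) m + F

(A) F₁ − F₂: F₁ [L M T^-2] and F₂ [L M T^-2] — same dimensions ✓
(B) v₀ + at: v₀ [L T^-1] and at [L T^-1] — same dimensions ✓
(C) m + F: m [M] and F [L M T^-2] — different dimensions cannot be added/subtracted ✗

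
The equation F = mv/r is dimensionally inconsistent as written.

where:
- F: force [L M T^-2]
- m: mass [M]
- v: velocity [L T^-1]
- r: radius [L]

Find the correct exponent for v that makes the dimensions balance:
The exponent of v should be 2: F = mv^2/r

The LHS F has dimensions [L M T^-2]; v has dimensions [L T^-1].
As written, the RHS mv/r (exponent 1 on v) has dimensions [M T^-1], which does not match.
With exponent 2, the RHS mv^2/r has dimensions [L M T^-2], matching the LHS.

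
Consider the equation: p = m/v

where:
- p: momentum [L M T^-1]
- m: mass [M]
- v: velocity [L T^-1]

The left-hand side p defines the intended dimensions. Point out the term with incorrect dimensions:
The right-hand side term m/v

p has dimensions [L M T^-1], but m/v has dimensions [L^-1 M T], so the term m/v is dimensionally wrong for p.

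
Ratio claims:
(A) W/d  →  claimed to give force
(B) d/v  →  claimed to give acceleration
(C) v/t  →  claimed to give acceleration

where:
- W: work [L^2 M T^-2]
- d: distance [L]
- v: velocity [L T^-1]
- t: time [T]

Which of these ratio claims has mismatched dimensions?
(B) d/v does not give acceleration

(A) W/d: [L M T^-2] = force [L M T^-2] ✓
(B) d/v: [T] ≠ acceleration [L T^-2] ✗
(C) v/t: [L T^-2] = acceleration [L T^-2] ✓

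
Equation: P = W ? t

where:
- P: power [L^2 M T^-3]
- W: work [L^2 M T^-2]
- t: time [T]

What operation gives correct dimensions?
division (÷): P = W ÷ t

P [L^2 M T^-3]; W [L^2 M T^-2]; t [T].
W × t → [L^2 M T^-1] ✗
W ÷ t → [L^2 M T^-3] ✓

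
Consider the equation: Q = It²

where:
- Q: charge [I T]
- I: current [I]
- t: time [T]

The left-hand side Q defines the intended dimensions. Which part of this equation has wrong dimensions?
The right-hand side term It²

Q has dimensions [I T], but It² has dimensions [I T^2], so the term It² is dimensionally wrong for Q.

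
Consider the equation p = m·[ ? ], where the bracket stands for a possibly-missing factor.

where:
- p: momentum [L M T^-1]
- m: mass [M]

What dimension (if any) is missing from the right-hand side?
[L T^-1] — velocity (e.g. v)

p has dimensions [L M T^-1]; m has dimensions [M].
The bracketed factor must supply [L M T^-1] / [M] = [L T^-1].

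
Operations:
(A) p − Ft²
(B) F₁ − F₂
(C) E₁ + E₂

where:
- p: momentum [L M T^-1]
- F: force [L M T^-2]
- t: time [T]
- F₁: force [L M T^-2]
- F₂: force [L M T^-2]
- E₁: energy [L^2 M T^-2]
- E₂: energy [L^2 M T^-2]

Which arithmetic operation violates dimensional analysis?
(A) p − Ft²

(A) p − Ft²: p [L M T^-1] and Ft² [L M] — different dimensions cannot be added/subtracted ✗
(B) F₁ − F₂: F₁ [L M T^-2] and F₂ [L M T^-2] — same dimensions ✓
(C) E₁ + E₂: E₁ [L^2 M T^-2] and E₂ [L^2 M T^-2] — same dimensions ✓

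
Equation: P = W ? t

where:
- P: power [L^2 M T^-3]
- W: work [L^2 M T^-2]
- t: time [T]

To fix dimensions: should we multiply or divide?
division (÷): P = W ÷ t

P [L^2 M T^-3]; W [L^2 M T^-2]; t [T].
W × t → [L^2 M T^-1] ✗
W ÷ t → [L^2 M T^-3] ✓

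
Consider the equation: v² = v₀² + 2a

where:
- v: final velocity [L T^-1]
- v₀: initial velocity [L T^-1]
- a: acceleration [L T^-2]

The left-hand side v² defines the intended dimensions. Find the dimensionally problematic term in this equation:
The term 2a

Checking each RHS term against the LHS:
- v₀²: [L^2 T^-2] — matches v² [L^2 T^-2] ✓
- 2a: [L T^-2] — does NOT match v² [L^2 T^-2] ✗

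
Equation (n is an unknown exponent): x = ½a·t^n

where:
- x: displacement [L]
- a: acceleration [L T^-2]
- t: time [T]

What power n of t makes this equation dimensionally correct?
n = 2

x has dimensions [L]; t has dimensions [T].
The rest of the RHS has dimensions [L T^-2], so t^n must supply [T^2].
With n = 2: ½a·t^2 has dimensions [L], matching the LHS ✓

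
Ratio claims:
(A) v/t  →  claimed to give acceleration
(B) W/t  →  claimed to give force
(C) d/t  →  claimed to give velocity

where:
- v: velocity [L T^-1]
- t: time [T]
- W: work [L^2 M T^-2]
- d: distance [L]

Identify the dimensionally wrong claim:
(B) W/t does not give force

(A) v/t: [L T^-2] = acceleration [L T^-2] ✓
(B) W/t: [L^2 M T^-3] ≠ force [L M T^-2] ✗
(C) d/t: [L T^-1] = velocity [L T^-1] ✓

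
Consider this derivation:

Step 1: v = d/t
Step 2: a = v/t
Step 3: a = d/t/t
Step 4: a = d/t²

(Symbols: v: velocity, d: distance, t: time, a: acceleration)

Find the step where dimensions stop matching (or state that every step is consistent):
No step introduces an error — all steps are dimensionally consistent.

Step 1: v = d/t → LHS [L T^-1], RHS [L T^-1] ✓
Step 2: a = v/t → LHS [L T^-2], RHS [L T^-2] ✓
Step 3: a = d/t/t → LHS [L T^-2], RHS [L T^-2] ✓
Step 4: a = d/t² → LHS [L T^-2], RHS [L T^-2] ✓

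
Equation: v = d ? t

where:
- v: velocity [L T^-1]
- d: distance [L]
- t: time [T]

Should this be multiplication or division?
division (÷): v = d ÷ t

v [L T^-1]; d [L]; t [T].
d × t → [L T] ✗
d ÷ t → [L T^-1] ✓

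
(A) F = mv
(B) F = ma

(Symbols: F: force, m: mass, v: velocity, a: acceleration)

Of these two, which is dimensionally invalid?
(A)

(A) F = mv: LHS [L M T^-2], RHS [L M T^-1] ✗
(B) F = ma: LHS [L M T^-2], RHS [L M T^-2] ✓

Expression (A) F = mv is dimensionally incorrect.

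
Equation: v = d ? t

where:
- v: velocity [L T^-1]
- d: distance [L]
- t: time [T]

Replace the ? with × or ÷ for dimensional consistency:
division (÷): v = d ÷ t

v [L T^-1]; d [L]; t [T].
d × t → [L T] ✗
d ÷ t → [L T^-1] ✓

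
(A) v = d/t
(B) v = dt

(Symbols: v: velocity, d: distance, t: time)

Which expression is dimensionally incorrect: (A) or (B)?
(B)

(A) v = d/t: LHS [L T^-1], RHS [L T^-1] ✓
(B) v = dt: LHS [L T^-1], RHS [L T] ✗

Expression (B) v = dt is dimensionally incorrect.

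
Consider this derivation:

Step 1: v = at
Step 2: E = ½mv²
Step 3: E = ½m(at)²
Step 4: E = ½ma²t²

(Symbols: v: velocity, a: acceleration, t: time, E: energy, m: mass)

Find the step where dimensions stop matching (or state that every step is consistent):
No step introduces an error — all steps are dimensionally consistent.

Step 1: v = at → LHS [L T^-1], RHS [L T^-1] ✓
Step 2: E = ½mv² → LHS [L^2 M T^-2], RHS [L^2 M T^-2] ✓
Step 3: E = ½m(at)² → LHS [L^2 M T^-2], RHS [L^2 M T^-2] ✓
Step 4: E = ½ma²t² → LHS [L^2 M T^-2], RHS [L^2 M T^-2] ✓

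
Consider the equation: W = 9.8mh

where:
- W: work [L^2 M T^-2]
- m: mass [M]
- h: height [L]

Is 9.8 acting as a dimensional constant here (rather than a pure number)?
Yes

W has dimensions [L^2 M T^-2], while mh alone has dimensions [L M]. For the equation to balance, the factor 9.8 must carry dimensions [L T^-2] — it is a dimensional constant (a numerical value of a physical quantity with its units suppressed), not a pure number.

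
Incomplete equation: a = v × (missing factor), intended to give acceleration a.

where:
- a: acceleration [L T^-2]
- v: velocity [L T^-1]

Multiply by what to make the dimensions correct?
1/t (inverse time), dimensions [T^-1]

a has dimensions [L T^-2] and v has dimensions [L T^-1].
The missing factor must have dimensions [L T^-2] / [L T^-1] = [T^-1], i.e. inverse time (1/t).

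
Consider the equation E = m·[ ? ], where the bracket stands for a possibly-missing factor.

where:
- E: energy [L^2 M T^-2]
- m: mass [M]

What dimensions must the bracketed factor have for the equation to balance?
[L^2 T^-2] — velocity squared (e.g. v²)

E has dimensions [L^2 M T^-2]; m has dimensions [M].
The bracketed factor must supply [L^2 M T^-2] / [M] = [L^2 T^-2].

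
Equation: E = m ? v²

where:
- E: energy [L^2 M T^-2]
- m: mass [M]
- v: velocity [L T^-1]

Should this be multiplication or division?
multiplication (×): E = m × v²

E [L^2 M T^-2]; m [M]; v² [L^2 T^-2].
m × v² → [L^2 M T^-2] ✓
m ÷ v² → [L^-2 M T^2] ✗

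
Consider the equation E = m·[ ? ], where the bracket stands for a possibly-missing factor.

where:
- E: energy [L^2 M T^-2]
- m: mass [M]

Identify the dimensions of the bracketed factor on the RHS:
[L^2 T^-2] — velocity squared (e.g. v²)

E has dimensions [L^2 M T^-2]; m has dimensions [M].
The bracketed factor must supply [L^2 M T^-2] / [M] = [L^2 T^-2].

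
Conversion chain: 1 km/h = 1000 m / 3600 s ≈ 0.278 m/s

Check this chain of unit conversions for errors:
The chain is correct (no errors).

Correct: 1 km = 1000 m, 1 h = 3600 s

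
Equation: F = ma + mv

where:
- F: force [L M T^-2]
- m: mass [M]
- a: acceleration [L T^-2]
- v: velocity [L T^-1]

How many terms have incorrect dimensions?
1

LHS F: [L M T^-2]
- ma: [L M T^-2] ✓
- mv: [L M T^-1] ✗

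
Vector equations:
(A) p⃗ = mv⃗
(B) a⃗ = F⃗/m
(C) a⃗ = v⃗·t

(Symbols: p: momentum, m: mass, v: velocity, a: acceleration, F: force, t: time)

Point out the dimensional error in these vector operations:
(C) a⃗ = v⃗·t

(A) p⃗ = mv⃗: LHS [L M T^-1], RHS [L M T^-1] ✓ — mass (scalar) times velocity (vector)
(B) a⃗ = F⃗/m: LHS [L T^-2], RHS [L T^-2] ✓ — force (vector) divided by mass (scalar)
(C) a⃗ = v⃗·t: LHS [L T^-2], RHS [L] ✗ — acceleration is velocity per time; should be v⃗/t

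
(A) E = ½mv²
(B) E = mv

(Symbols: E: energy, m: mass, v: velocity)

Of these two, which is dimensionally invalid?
(B)

(A) E = ½mv²: LHS [L^2 M T^-2], RHS [L^2 M T^-2] ✓
(B) E = mv: LHS [L^2 M T^-2], RHS [L M T^-1] ✗

Expression (B) E = mv is dimensionally incorrect.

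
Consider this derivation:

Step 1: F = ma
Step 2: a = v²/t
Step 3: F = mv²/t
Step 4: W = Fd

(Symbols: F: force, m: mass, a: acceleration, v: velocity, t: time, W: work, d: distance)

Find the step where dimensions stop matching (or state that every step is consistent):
Step 2

Step 1: F = ma → LHS [L M T^-2], RHS [L M T^-2] ✓
Step 2: a = v²/t → LHS [L T^-2], RHS [L^2 T^-3] ✗

The first dimensional inconsistency appears in step 2: a = v²/t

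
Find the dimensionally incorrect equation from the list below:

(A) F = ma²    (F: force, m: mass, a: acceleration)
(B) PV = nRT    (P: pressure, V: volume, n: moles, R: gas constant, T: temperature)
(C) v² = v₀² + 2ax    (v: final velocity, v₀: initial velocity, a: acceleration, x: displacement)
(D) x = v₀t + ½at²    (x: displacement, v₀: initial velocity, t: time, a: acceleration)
(A) F = ma²

The equation (A) F = ma² is dimensionally incorrect.

LHS (F): [L M T^-2]
RHS (ma²): [L^2 M T^-4] ✗

The dimensions do not match. The other three equations balance.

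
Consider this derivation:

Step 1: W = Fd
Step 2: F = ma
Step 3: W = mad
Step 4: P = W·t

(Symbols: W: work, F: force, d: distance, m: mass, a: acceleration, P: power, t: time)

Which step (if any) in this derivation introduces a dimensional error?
Step 4

Step 1: W = Fd → LHS [L^2 M T^-2], RHS [L^2 M T^-2] ✓
Step 2: F = ma → LHS [L M T^-2], RHS [L M T^-2] ✓
Step 3: W = mad → LHS [L^2 M T^-2], RHS [L^2 M T^-2] ✓
Step 4: P = W·t → LHS [L^2 M T^-3], RHS [L^2 M T^-1] ✗

The first dimensional inconsistency appears in step 4: P = W·t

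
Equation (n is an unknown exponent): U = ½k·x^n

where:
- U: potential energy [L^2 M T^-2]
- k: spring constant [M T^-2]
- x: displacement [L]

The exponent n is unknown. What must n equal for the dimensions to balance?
n = 2

U has dimensions [L^2 M T^-2]; x has dimensions [L].
The rest of the RHS has dimensions [M T^-2], so x^n must supply [L^2].
With n = 2: ½k·x^2 has dimensions [L^2 M T^-2], matching the LHS ✓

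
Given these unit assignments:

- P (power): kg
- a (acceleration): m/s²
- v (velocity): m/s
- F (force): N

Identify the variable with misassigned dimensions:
P

The variable P (power) should have units W, not kg.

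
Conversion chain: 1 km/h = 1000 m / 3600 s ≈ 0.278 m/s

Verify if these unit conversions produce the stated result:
The chain is correct (no errors).

Correct: 1 km = 1000 m, 1 h = 3600 s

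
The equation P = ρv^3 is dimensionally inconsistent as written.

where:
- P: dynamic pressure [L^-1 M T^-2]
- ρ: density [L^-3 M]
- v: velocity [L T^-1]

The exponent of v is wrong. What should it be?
The exponent of v should be 2: P = ρv^2

The LHS P has dimensions [L^-1 M T^-2]; v has dimensions [L T^-1].
As written, the RHS ρv^3 (exponent 3 on v) has dimensions [M T^-3], which does not match.
With exponent 2, the RHS ρv^2 has dimensions [L^-1 M T^-2], matching the LHS.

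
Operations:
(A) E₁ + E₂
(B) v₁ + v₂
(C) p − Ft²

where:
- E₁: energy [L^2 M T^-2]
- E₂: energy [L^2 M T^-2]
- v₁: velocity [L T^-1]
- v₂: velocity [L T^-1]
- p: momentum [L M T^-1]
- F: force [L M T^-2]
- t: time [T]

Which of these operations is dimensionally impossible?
(C) p − Ft²

(A) E₁ + E₂: E₁ [L^2 M T^-2] and E₂ [L^2 M T^-2] — same dimensions ✓
(B) v₁ + v₂: v₁ [L T^-1] and v₂ [L T^-1] — same dimensions ✓
(C) p − Ft²: p [L M T^-1] and Ft² [L M] — different dimensions cannot be added/subtracted ✗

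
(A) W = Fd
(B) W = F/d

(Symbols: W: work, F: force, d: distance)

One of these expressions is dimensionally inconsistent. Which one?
(B)

(A) W = Fd: LHS [L^2 M T^-2], RHS [L^2 M T^-2] ✓
(B) W = F/d: LHS [L^2 M T^-2], RHS [M T^-2] ✗

Expression (B) W = F/d is dimensionally incorrect.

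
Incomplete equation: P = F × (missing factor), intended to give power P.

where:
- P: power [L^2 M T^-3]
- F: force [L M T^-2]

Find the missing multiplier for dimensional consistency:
v (velocity), dimensions [L T^-1]

P has dimensions [L^2 M T^-3] and F has dimensions [L M T^-2].
The missing factor must have dimensions [L^2 M T^-3] / [L M T^-2] = [L T^-1], i.e. velocity (v).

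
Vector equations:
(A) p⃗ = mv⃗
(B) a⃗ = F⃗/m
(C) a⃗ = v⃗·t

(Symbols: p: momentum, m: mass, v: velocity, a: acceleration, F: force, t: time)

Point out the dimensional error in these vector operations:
(C) a⃗ = v⃗·t

(A) p⃗ = mv⃗: LHS [L M T^-1], RHS [L M T^-1] ✓ — mass (scalar) times velocity (vector)
(B) a⃗ = F⃗/m: LHS [L T^-2], RHS [L T^-2] ✓ — force (vector) divided by mass (scalar)
(C) a⃗ = v⃗·t: LHS [L T^-2], RHS [L] ✗ — acceleration is velocity per time; should be v⃗/t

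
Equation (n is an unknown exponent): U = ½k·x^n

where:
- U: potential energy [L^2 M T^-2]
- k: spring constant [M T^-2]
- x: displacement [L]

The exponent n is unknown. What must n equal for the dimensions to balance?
n = 2

U has dimensions [L^2 M T^-2]; x has dimensions [L].
The rest of the RHS has dimensions [M T^-2], so x^n must supply [L^2].
With n = 2: ½k·x^2 has dimensions [L^2 M T^-2], matching the LHS ✓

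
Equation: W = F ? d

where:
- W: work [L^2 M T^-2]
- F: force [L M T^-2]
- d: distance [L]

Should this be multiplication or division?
multiplication (×): W = F × d

W [L^2 M T^-2]; F [L M T^-2]; d [L].
F × d → [L^2 M T^-2] ✓
F ÷ d → [M T^-2] ✗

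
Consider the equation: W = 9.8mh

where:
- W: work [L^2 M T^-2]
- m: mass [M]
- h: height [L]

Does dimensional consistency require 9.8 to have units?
Yes

W has dimensions [L^2 M T^-2], while mh alone has dimensions [L M]. For the equation to balance, the factor 9.8 must carry dimensions [L T^-2] — it is a dimensional constant (a numerical value of a physical quantity with its units suppressed), not a pure number.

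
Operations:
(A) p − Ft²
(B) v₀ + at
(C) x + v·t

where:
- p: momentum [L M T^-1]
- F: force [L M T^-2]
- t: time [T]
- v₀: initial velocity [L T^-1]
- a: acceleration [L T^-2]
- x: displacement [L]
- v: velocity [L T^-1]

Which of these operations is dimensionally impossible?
(A) p − Ft²

(A) p − Ft²: p [L M T^-1] and Ft² [L M] — different dimensions cannot be added/subtracted ✗
(B) v₀ + at: v₀ [L T^-1] and at [L T^-1] — same dimensions ✓
(C) x + v·t: x [L] and v·t [L] — same dimensions ✓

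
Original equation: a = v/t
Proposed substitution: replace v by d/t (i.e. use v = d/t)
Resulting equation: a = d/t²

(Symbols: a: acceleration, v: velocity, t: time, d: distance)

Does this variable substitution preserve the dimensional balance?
Yes

[v] = [L T^-1] and [d/t] = [L T^-1]. These match, so the substitution replaces a quantity by one of the same dimensions and the result a = d/t² has LHS [L T^-2] vs RHS [L T^-2] — still consistent.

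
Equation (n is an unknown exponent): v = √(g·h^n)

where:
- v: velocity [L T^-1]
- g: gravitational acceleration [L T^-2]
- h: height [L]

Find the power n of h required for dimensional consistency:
n = 1

v has dimensions [L T^-1]; h has dimensions [L].
With n = 1: √(g·h^1) has dimensions [L T^-1], matching the LHS ✓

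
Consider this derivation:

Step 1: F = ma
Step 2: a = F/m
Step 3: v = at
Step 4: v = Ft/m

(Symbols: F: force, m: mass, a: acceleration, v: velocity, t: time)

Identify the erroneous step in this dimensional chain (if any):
No step introduces an error — all steps are dimensionally consistent.

Step 1: F = ma → LHS [L M T^-2], RHS [L M T^-2] ✓
Step 2: a = F/m → LHS [L T^-2], RHS [L T^-2] ✓
Step 3: v = at → LHS [L T^-1], RHS [L T^-1] ✓
Step 4: v = Ft/m → LHS [L T^-1], RHS [L T^-1] ✓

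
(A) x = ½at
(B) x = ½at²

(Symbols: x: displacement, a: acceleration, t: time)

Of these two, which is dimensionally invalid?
(A)

(A) x = ½at: LHS [L], RHS [L T^-1] ✗
(B) x = ½at²: LHS [L], RHS [L] ✓

Expression (A) x = ½at is dimensionally incorrect.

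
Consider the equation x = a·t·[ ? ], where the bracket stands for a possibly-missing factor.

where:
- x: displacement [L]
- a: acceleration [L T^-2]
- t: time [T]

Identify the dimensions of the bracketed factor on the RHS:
[T] — time (e.g. t)

x has dimensions [L]; a·t has dimensions [L T^-1].
The bracketed factor must supply [L] / [L T^-1] = [T].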